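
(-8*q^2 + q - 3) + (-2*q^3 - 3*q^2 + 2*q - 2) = -2*q^3 - 11*q^2 + 3*q - 5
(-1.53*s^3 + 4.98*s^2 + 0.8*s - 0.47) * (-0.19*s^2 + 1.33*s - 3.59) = 0.2907*s^5 - 2.9811*s^4 + 11.9641*s^3 - 16.7249*s^2 - 3.4971*s + 1.6873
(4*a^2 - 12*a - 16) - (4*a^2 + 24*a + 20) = -36*a - 36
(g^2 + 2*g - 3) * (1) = g^2 + 2*g - 3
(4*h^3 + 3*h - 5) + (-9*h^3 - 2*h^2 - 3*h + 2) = -5*h^3 - 2*h^2 - 3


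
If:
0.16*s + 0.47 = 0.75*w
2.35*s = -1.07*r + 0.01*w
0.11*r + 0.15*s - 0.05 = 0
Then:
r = 1.19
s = -0.54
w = 0.51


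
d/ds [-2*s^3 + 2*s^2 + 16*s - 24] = -6*s^2 + 4*s + 16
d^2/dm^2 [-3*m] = 0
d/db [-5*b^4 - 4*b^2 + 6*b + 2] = -20*b^3 - 8*b + 6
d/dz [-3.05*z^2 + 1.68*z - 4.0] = 1.68 - 6.1*z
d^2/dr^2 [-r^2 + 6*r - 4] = -2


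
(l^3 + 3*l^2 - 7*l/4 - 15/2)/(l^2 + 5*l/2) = l + 1/2 - 3/l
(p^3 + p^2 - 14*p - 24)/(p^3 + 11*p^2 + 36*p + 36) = (p - 4)/(p + 6)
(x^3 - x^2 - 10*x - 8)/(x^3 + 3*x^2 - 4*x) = (x^3 - x^2 - 10*x - 8)/(x*(x^2 + 3*x - 4))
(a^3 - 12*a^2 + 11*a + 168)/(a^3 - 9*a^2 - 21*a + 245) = (a^2 - 5*a - 24)/(a^2 - 2*a - 35)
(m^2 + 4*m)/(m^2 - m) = (m + 4)/(m - 1)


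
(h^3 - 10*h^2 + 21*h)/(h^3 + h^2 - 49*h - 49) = h*(h - 3)/(h^2 + 8*h + 7)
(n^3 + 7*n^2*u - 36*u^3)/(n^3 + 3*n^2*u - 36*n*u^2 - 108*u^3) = (-n + 2*u)/(-n + 6*u)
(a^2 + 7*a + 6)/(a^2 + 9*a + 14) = (a^2 + 7*a + 6)/(a^2 + 9*a + 14)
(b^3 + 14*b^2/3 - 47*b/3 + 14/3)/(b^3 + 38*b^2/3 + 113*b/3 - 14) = (b - 2)/(b + 6)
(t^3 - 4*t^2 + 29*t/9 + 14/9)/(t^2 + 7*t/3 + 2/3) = (3*t^2 - 13*t + 14)/(3*(t + 2))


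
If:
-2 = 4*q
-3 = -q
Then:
No Solution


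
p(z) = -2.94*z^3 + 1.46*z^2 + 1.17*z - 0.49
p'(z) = -8.82*z^2 + 2.92*z + 1.17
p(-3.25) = 112.05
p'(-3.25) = -101.48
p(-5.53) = 534.88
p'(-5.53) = -284.70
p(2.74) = -46.80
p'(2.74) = -57.05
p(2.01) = -16.11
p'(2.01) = -28.59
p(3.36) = -91.60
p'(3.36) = -88.59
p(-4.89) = 372.48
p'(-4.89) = -224.01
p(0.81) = -0.15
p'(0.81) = -2.25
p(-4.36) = 265.84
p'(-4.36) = -179.23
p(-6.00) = 680.09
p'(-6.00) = -333.87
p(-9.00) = 2250.50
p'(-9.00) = -739.53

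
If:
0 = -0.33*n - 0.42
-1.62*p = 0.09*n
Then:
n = -1.27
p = 0.07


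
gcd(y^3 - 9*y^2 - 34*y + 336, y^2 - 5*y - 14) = y - 7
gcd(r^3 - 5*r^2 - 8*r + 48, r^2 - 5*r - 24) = r + 3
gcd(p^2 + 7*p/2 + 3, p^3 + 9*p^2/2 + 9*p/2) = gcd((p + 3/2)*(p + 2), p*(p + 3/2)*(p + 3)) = p + 3/2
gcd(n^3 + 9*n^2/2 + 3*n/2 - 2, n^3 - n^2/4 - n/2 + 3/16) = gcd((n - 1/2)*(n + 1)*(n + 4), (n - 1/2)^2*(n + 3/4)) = n - 1/2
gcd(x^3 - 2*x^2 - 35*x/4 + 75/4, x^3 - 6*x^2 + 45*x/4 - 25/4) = x^2 - 5*x + 25/4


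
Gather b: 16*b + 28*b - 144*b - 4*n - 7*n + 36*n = -100*b + 25*n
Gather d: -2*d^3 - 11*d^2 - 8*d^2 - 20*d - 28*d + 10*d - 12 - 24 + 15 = -2*d^3 - 19*d^2 - 38*d - 21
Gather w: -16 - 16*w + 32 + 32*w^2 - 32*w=32*w^2 - 48*w + 16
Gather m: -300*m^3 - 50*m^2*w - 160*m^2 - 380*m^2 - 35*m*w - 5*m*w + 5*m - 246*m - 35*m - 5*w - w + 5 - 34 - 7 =-300*m^3 + m^2*(-50*w - 540) + m*(-40*w - 276) - 6*w - 36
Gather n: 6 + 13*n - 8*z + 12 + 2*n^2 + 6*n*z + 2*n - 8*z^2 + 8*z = 2*n^2 + n*(6*z + 15) - 8*z^2 + 18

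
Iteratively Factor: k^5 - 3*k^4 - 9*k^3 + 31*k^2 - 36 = (k - 2)*(k^4 - k^3 - 11*k^2 + 9*k + 18) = (k - 2)*(k + 1)*(k^3 - 2*k^2 - 9*k + 18) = (k - 2)*(k + 1)*(k + 3)*(k^2 - 5*k + 6) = (k - 2)^2*(k + 1)*(k + 3)*(k - 3)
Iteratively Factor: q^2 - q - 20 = (q + 4)*(q - 5)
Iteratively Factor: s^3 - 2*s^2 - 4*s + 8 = (s - 2)*(s^2 - 4) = (s - 2)*(s + 2)*(s - 2)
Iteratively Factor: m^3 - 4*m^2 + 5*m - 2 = (m - 2)*(m^2 - 2*m + 1) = (m - 2)*(m - 1)*(m - 1)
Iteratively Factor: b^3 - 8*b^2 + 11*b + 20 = (b - 5)*(b^2 - 3*b - 4) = (b - 5)*(b + 1)*(b - 4)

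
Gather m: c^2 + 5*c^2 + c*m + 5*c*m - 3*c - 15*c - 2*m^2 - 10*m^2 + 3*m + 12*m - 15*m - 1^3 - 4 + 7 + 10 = 6*c^2 + 6*c*m - 18*c - 12*m^2 + 12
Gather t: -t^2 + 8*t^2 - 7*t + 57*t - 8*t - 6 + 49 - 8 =7*t^2 + 42*t + 35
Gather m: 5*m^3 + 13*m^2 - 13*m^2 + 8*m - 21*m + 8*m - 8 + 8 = 5*m^3 - 5*m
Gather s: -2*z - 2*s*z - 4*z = -2*s*z - 6*z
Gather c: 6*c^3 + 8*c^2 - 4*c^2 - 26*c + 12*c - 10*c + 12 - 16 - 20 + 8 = 6*c^3 + 4*c^2 - 24*c - 16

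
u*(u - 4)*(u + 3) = u^3 - u^2 - 12*u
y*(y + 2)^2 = y^3 + 4*y^2 + 4*y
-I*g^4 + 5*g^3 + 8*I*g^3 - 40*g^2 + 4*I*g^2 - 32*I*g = g*(g - 8)*(g + 4*I)*(-I*g + 1)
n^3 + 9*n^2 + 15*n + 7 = (n + 1)^2*(n + 7)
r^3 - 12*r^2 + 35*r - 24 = (r - 8)*(r - 3)*(r - 1)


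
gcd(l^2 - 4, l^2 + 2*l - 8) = l - 2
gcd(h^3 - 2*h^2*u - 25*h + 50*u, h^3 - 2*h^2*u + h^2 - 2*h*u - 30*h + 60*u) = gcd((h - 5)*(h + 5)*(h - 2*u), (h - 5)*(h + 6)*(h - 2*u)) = -h^2 + 2*h*u + 5*h - 10*u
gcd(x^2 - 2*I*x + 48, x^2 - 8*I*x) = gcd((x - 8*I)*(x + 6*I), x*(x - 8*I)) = x - 8*I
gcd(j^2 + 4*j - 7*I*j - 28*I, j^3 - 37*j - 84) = j + 4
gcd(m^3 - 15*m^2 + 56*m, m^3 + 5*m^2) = m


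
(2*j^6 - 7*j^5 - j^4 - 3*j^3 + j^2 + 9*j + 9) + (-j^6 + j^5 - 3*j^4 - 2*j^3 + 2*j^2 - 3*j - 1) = j^6 - 6*j^5 - 4*j^4 - 5*j^3 + 3*j^2 + 6*j + 8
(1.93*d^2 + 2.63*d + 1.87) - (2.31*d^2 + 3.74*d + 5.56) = -0.38*d^2 - 1.11*d - 3.69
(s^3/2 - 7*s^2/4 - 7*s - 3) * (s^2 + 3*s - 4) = s^5/2 - s^4/4 - 57*s^3/4 - 17*s^2 + 19*s + 12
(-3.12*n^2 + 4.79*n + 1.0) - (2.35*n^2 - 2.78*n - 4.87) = -5.47*n^2 + 7.57*n + 5.87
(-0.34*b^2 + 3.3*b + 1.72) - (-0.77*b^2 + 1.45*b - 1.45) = 0.43*b^2 + 1.85*b + 3.17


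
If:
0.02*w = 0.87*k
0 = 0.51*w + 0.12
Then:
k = -0.01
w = -0.24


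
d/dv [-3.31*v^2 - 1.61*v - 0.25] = -6.62*v - 1.61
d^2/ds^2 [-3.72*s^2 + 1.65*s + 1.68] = -7.44000000000000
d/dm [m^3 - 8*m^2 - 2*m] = 3*m^2 - 16*m - 2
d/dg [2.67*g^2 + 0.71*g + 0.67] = 5.34*g + 0.71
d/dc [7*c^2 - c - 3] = 14*c - 1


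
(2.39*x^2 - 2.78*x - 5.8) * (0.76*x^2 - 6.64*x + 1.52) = 1.8164*x^4 - 17.9824*x^3 + 17.684*x^2 + 34.2864*x - 8.816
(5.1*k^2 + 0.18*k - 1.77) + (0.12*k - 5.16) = 5.1*k^2 + 0.3*k - 6.93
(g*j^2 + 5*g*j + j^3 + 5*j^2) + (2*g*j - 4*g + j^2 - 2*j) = g*j^2 + 7*g*j - 4*g + j^3 + 6*j^2 - 2*j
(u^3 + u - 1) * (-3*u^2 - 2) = -3*u^5 - 5*u^3 + 3*u^2 - 2*u + 2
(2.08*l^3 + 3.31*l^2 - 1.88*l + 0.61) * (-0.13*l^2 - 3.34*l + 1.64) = -0.2704*l^5 - 7.3775*l^4 - 7.3998*l^3 + 11.6283*l^2 - 5.1206*l + 1.0004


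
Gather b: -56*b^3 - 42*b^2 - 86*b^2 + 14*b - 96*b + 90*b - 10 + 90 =-56*b^3 - 128*b^2 + 8*b + 80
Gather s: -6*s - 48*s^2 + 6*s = -48*s^2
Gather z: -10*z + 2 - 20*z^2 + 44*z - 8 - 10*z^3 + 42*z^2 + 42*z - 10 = -10*z^3 + 22*z^2 + 76*z - 16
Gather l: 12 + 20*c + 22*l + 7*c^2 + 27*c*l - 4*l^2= 7*c^2 + 20*c - 4*l^2 + l*(27*c + 22) + 12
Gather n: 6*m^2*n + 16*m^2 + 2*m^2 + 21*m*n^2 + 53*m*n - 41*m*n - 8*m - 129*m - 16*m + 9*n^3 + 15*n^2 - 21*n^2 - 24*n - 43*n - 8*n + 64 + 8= 18*m^2 - 153*m + 9*n^3 + n^2*(21*m - 6) + n*(6*m^2 + 12*m - 75) + 72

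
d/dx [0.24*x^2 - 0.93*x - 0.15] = 0.48*x - 0.93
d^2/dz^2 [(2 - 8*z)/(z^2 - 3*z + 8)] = 4*(-(2*z - 3)^2*(4*z - 1) + (12*z - 13)*(z^2 - 3*z + 8))/(z^2 - 3*z + 8)^3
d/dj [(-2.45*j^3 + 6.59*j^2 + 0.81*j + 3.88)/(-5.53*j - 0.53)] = (27.097*j^3 - 32.5472*j^2 - 6.9854*j + 21.0271)/(30.5809*j^2 + 5.8618*j + 0.2809)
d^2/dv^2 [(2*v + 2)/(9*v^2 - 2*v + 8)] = 4*(4*(v + 1)*(9*v - 1)^2 - (27*v + 7)*(9*v^2 - 2*v + 8))/(9*v^2 - 2*v + 8)^3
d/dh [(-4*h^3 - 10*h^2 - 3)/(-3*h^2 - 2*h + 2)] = 2*(6*h^4 + 8*h^3 - 2*h^2 - 29*h - 3)/(9*h^4 + 12*h^3 - 8*h^2 - 8*h + 4)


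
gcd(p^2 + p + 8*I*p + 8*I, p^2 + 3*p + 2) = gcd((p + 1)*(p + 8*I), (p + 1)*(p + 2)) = p + 1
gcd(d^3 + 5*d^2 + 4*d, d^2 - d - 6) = 1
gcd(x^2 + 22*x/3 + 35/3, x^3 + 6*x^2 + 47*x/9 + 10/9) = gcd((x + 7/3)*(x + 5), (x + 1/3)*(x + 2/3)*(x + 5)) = x + 5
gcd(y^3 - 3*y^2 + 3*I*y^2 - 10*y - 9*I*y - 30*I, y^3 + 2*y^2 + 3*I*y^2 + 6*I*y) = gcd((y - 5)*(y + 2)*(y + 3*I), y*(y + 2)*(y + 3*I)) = y^2 + y*(2 + 3*I) + 6*I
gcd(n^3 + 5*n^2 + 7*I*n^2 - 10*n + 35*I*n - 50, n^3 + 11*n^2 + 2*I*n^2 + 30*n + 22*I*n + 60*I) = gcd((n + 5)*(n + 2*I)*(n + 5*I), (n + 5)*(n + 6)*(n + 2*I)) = n^2 + n*(5 + 2*I) + 10*I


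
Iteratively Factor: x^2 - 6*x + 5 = (x - 5)*(x - 1)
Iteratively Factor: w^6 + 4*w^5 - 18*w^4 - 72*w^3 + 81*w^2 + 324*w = (w - 3)*(w^5 + 7*w^4 + 3*w^3 - 63*w^2 - 108*w) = (w - 3)*(w + 4)*(w^4 + 3*w^3 - 9*w^2 - 27*w) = (w - 3)*(w + 3)*(w + 4)*(w^3 - 9*w) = w*(w - 3)*(w + 3)*(w + 4)*(w^2 - 9) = w*(w - 3)^2*(w + 3)*(w + 4)*(w + 3)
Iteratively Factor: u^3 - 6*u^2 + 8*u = (u)*(u^2 - 6*u + 8) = u*(u - 4)*(u - 2)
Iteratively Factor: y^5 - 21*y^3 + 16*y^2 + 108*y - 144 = (y - 2)*(y^4 + 2*y^3 - 17*y^2 - 18*y + 72) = (y - 2)*(y + 4)*(y^3 - 2*y^2 - 9*y + 18) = (y - 2)*(y + 3)*(y + 4)*(y^2 - 5*y + 6) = (y - 2)^2*(y + 3)*(y + 4)*(y - 3)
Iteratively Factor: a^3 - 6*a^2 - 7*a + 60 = (a - 4)*(a^2 - 2*a - 15) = (a - 4)*(a + 3)*(a - 5)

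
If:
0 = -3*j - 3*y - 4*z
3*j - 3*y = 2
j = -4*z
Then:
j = 2/5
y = -4/15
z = -1/10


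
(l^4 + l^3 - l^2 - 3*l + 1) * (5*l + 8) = 5*l^5 + 13*l^4 + 3*l^3 - 23*l^2 - 19*l + 8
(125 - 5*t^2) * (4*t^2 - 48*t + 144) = -20*t^4 + 240*t^3 - 220*t^2 - 6000*t + 18000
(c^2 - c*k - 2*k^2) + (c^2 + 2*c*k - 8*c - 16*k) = 2*c^2 + c*k - 8*c - 2*k^2 - 16*k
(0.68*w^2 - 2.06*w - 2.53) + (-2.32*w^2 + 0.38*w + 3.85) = -1.64*w^2 - 1.68*w + 1.32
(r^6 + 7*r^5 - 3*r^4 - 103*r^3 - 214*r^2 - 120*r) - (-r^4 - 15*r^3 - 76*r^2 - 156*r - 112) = r^6 + 7*r^5 - 2*r^4 - 88*r^3 - 138*r^2 + 36*r + 112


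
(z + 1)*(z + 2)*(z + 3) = z^3 + 6*z^2 + 11*z + 6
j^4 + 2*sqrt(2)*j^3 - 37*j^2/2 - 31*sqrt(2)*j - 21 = (j - 3*sqrt(2))*(j + sqrt(2)/2)*(j + sqrt(2))*(j + 7*sqrt(2)/2)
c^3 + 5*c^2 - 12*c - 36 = (c - 3)*(c + 2)*(c + 6)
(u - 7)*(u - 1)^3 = u^4 - 10*u^3 + 24*u^2 - 22*u + 7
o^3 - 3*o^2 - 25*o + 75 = (o - 5)*(o - 3)*(o + 5)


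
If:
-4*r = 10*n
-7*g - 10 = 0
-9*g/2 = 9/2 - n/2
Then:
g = -10/7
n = -27/7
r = 135/14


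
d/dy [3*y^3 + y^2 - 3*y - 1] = 9*y^2 + 2*y - 3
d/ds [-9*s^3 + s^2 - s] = -27*s^2 + 2*s - 1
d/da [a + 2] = 1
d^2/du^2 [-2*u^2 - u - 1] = -4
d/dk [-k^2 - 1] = -2*k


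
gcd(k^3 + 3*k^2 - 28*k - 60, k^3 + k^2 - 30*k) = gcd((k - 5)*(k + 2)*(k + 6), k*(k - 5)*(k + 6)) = k^2 + k - 30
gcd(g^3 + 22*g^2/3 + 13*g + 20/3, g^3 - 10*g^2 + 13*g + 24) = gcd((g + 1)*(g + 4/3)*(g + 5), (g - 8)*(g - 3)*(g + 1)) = g + 1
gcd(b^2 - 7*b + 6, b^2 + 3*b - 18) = 1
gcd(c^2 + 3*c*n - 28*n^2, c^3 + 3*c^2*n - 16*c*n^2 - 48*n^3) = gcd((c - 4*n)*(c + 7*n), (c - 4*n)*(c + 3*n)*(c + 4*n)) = c - 4*n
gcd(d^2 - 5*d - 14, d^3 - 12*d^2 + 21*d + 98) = d^2 - 5*d - 14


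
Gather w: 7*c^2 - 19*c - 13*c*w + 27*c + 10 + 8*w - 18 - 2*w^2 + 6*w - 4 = 7*c^2 + 8*c - 2*w^2 + w*(14 - 13*c) - 12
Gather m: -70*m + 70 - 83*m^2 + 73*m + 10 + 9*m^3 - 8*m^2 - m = 9*m^3 - 91*m^2 + 2*m + 80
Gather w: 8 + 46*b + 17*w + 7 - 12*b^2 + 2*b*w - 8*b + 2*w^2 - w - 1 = -12*b^2 + 38*b + 2*w^2 + w*(2*b + 16) + 14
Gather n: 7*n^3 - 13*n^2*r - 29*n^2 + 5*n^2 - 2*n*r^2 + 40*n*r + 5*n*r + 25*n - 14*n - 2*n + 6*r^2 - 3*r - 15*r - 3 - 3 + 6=7*n^3 + n^2*(-13*r - 24) + n*(-2*r^2 + 45*r + 9) + 6*r^2 - 18*r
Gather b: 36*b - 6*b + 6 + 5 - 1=30*b + 10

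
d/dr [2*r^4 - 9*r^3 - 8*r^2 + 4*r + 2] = 8*r^3 - 27*r^2 - 16*r + 4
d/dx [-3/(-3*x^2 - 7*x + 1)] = 3*(-6*x - 7)/(3*x^2 + 7*x - 1)^2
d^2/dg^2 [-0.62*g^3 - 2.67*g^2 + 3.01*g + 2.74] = -3.72*g - 5.34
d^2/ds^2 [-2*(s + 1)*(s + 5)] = -4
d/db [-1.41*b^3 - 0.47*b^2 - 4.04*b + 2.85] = -4.23*b^2 - 0.94*b - 4.04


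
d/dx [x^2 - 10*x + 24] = 2*x - 10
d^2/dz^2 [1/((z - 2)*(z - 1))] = 2*((z - 2)^2 + (z - 2)*(z - 1) + (z - 1)^2)/((z - 2)^3*(z - 1)^3)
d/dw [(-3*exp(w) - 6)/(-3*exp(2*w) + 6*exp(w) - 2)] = (18*(1 - exp(w))*(exp(w) + 2) + 9*exp(2*w) - 18*exp(w) + 6)*exp(w)/(3*exp(2*w) - 6*exp(w) + 2)^2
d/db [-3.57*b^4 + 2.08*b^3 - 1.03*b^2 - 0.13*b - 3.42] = -14.28*b^3 + 6.24*b^2 - 2.06*b - 0.13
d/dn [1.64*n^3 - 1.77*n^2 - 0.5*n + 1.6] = 4.92*n^2 - 3.54*n - 0.5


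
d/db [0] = 0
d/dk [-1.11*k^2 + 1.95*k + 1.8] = 1.95 - 2.22*k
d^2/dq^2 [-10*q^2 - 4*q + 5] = -20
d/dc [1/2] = 0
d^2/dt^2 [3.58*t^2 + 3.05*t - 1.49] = 7.16000000000000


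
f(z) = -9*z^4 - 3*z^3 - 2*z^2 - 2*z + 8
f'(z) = -36*z^3 - 9*z^2 - 4*z - 2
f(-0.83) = 5.73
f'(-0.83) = 15.70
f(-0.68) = 7.45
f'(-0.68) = 7.88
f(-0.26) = 8.40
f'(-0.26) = -0.94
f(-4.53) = -3535.07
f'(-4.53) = 3177.98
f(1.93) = -149.75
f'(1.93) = -302.05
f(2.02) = -178.78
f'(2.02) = -343.53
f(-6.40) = -14374.18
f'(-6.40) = 9092.14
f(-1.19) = -5.44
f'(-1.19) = 50.68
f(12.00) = -192112.00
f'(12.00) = -63554.00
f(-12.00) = -181696.00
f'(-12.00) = 60958.00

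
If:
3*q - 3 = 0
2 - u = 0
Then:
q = 1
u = 2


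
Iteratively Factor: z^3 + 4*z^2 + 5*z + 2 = (z + 2)*(z^2 + 2*z + 1) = (z + 1)*(z + 2)*(z + 1)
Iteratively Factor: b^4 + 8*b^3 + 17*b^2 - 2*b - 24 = (b + 2)*(b^3 + 6*b^2 + 5*b - 12) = (b + 2)*(b + 4)*(b^2 + 2*b - 3) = (b + 2)*(b + 3)*(b + 4)*(b - 1)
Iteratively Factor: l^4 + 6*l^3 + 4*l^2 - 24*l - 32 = (l + 2)*(l^3 + 4*l^2 - 4*l - 16) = (l - 2)*(l + 2)*(l^2 + 6*l + 8) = (l - 2)*(l + 2)*(l + 4)*(l + 2)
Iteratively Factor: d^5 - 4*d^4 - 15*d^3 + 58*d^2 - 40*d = (d + 4)*(d^4 - 8*d^3 + 17*d^2 - 10*d) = (d - 5)*(d + 4)*(d^3 - 3*d^2 + 2*d) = (d - 5)*(d - 1)*(d + 4)*(d^2 - 2*d) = (d - 5)*(d - 2)*(d - 1)*(d + 4)*(d)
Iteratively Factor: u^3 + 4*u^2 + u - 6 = (u - 1)*(u^2 + 5*u + 6) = (u - 1)*(u + 3)*(u + 2)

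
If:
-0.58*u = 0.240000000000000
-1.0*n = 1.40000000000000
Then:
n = -1.40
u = -0.41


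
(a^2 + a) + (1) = a^2 + a + 1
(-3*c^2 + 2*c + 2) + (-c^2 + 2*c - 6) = -4*c^2 + 4*c - 4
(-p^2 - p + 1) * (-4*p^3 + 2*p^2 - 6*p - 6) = 4*p^5 + 2*p^4 + 14*p^2 - 6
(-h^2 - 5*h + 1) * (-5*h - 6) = 5*h^3 + 31*h^2 + 25*h - 6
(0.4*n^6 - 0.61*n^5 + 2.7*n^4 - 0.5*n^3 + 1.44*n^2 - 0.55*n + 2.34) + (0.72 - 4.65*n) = 0.4*n^6 - 0.61*n^5 + 2.7*n^4 - 0.5*n^3 + 1.44*n^2 - 5.2*n + 3.06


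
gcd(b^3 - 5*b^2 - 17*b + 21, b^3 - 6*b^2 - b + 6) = b - 1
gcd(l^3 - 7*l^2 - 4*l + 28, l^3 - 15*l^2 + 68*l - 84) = l^2 - 9*l + 14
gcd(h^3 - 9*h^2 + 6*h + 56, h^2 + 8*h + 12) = h + 2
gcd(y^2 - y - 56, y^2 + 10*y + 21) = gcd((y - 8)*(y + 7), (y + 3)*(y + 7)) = y + 7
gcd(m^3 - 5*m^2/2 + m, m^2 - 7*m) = m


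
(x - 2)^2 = x^2 - 4*x + 4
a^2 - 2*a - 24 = (a - 6)*(a + 4)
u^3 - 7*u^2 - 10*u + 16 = (u - 8)*(u - 1)*(u + 2)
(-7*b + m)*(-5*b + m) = 35*b^2 - 12*b*m + m^2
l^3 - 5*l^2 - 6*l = l*(l - 6)*(l + 1)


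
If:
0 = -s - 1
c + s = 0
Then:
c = 1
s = -1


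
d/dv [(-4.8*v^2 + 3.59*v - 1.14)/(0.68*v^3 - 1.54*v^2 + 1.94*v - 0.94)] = (3.264*v^4 - 4.8824*v^3 - 1.4578*v^2 + 5.5128*v - 1.163)/(0.4624*v^6 - 2.0944*v^5 + 5.01*v^4 - 7.2536*v^3 + 6.6588*v^2 - 3.6472*v + 0.8836)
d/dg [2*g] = 2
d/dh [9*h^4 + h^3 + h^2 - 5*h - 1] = 36*h^3 + 3*h^2 + 2*h - 5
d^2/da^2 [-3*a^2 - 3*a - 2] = -6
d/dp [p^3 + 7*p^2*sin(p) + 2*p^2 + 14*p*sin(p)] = 7*p^2*cos(p) + 3*p^2 + 14*sqrt(2)*p*sin(p + pi/4) + 4*p + 14*sin(p)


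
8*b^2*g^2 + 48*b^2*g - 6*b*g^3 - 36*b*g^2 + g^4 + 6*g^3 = g*(-4*b + g)*(-2*b + g)*(g + 6)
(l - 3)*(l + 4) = l^2 + l - 12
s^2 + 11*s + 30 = (s + 5)*(s + 6)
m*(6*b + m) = 6*b*m + m^2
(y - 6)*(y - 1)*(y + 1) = y^3 - 6*y^2 - y + 6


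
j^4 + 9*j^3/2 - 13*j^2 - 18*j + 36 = (j - 2)*(j - 3/2)*(j + 2)*(j + 6)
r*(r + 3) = r^2 + 3*r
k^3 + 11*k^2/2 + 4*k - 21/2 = (k - 1)*(k + 3)*(k + 7/2)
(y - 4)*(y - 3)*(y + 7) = y^3 - 37*y + 84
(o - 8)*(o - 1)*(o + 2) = o^3 - 7*o^2 - 10*o + 16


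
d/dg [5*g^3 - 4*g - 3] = 15*g^2 - 4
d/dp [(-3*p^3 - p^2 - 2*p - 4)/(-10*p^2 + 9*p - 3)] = 2*(15*p^4 - 27*p^3 - p^2 - 37*p + 21)/(100*p^4 - 180*p^3 + 141*p^2 - 54*p + 9)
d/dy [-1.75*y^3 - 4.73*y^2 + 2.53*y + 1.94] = -5.25*y^2 - 9.46*y + 2.53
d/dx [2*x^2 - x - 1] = 4*x - 1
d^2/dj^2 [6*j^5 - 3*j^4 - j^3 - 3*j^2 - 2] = 120*j^3 - 36*j^2 - 6*j - 6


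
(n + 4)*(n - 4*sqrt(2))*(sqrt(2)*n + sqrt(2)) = sqrt(2)*n^3 - 8*n^2 + 5*sqrt(2)*n^2 - 40*n + 4*sqrt(2)*n - 32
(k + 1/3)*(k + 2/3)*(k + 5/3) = k^3 + 8*k^2/3 + 17*k/9 + 10/27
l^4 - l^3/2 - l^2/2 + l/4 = l*(l - 1/2)*(l - sqrt(2)/2)*(l + sqrt(2)/2)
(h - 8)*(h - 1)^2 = h^3 - 10*h^2 + 17*h - 8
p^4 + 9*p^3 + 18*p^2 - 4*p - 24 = (p - 1)*(p + 2)^2*(p + 6)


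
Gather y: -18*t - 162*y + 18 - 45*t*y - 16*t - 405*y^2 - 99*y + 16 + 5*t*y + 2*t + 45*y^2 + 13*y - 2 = -32*t - 360*y^2 + y*(-40*t - 248) + 32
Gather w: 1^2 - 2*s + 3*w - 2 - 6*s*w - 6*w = -2*s + w*(-6*s - 3) - 1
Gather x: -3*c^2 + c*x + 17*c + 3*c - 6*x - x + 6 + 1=-3*c^2 + 20*c + x*(c - 7) + 7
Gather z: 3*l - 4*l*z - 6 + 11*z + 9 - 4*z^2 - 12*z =3*l - 4*z^2 + z*(-4*l - 1) + 3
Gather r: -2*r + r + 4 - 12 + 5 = -r - 3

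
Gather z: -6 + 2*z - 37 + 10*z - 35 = 12*z - 78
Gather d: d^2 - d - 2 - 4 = d^2 - d - 6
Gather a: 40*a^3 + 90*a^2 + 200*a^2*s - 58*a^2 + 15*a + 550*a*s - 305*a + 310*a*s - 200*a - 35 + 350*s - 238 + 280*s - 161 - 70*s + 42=40*a^3 + a^2*(200*s + 32) + a*(860*s - 490) + 560*s - 392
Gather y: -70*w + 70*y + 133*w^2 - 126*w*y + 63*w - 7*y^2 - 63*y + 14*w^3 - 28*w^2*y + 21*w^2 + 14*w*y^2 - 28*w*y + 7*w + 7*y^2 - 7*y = 14*w^3 + 154*w^2 + 14*w*y^2 + y*(-28*w^2 - 154*w)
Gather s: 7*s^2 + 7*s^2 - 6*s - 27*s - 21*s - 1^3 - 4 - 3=14*s^2 - 54*s - 8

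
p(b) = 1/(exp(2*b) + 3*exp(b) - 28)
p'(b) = (-2*exp(2*b) - 3*exp(b))/(exp(2*b) + 3*exp(b) - 28)^2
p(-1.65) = -0.04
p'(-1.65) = -0.00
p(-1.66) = -0.04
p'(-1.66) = -0.00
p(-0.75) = -0.04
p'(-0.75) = -0.00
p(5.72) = 0.00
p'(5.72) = -0.00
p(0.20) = -0.04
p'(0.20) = -0.01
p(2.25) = 0.01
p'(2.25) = -0.03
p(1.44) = 0.40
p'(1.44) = -7.87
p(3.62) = 0.00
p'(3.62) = -0.00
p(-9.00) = -0.04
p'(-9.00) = 0.00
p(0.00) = -0.04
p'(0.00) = -0.00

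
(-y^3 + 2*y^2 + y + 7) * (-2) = 2*y^3 - 4*y^2 - 2*y - 14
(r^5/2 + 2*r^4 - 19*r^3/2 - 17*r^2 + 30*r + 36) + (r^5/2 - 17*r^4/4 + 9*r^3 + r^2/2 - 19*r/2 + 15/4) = r^5 - 9*r^4/4 - r^3/2 - 33*r^2/2 + 41*r/2 + 159/4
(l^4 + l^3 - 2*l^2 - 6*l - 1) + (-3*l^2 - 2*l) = l^4 + l^3 - 5*l^2 - 8*l - 1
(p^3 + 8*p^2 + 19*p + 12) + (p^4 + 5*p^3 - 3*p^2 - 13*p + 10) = p^4 + 6*p^3 + 5*p^2 + 6*p + 22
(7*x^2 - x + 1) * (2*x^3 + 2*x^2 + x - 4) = 14*x^5 + 12*x^4 + 7*x^3 - 27*x^2 + 5*x - 4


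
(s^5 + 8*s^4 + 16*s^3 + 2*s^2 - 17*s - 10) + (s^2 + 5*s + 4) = s^5 + 8*s^4 + 16*s^3 + 3*s^2 - 12*s - 6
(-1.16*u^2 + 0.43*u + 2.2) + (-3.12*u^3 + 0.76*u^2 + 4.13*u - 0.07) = -3.12*u^3 - 0.4*u^2 + 4.56*u + 2.13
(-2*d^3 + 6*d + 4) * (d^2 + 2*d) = -2*d^5 - 4*d^4 + 6*d^3 + 16*d^2 + 8*d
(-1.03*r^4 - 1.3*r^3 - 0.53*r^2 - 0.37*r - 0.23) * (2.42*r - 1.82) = -2.4926*r^5 - 1.2714*r^4 + 1.0834*r^3 + 0.0692000000000002*r^2 + 0.1168*r + 0.4186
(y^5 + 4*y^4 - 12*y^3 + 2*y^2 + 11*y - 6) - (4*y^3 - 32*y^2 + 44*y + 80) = y^5 + 4*y^4 - 16*y^3 + 34*y^2 - 33*y - 86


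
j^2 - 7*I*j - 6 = (j - 6*I)*(j - I)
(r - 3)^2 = r^2 - 6*r + 9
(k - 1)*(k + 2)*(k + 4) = k^3 + 5*k^2 + 2*k - 8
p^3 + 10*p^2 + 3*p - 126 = (p - 3)*(p + 6)*(p + 7)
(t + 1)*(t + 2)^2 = t^3 + 5*t^2 + 8*t + 4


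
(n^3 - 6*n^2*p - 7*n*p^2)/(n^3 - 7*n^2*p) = (n + p)/n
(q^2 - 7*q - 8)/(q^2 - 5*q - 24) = (q + 1)/(q + 3)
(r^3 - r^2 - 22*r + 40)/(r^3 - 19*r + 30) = (r - 4)/(r - 3)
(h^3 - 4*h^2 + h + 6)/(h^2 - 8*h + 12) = (h^2 - 2*h - 3)/(h - 6)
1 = 1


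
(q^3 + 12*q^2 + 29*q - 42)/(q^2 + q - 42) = (q^2 + 5*q - 6)/(q - 6)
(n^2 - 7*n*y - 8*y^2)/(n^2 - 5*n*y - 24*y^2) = (n + y)/(n + 3*y)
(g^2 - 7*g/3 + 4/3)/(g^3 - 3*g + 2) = (g - 4/3)/(g^2 + g - 2)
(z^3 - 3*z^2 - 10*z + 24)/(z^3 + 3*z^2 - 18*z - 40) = (z^2 + z - 6)/(z^2 + 7*z + 10)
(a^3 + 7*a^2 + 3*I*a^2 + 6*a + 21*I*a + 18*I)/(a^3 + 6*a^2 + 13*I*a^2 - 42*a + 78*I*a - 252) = (a^2 + a*(1 + 3*I) + 3*I)/(a^2 + 13*I*a - 42)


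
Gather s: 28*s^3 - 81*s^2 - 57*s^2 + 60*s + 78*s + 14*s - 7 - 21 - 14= 28*s^3 - 138*s^2 + 152*s - 42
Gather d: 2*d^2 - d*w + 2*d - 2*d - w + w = 2*d^2 - d*w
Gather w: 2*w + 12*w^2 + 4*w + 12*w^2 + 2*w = 24*w^2 + 8*w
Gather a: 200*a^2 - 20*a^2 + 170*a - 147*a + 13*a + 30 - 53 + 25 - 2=180*a^2 + 36*a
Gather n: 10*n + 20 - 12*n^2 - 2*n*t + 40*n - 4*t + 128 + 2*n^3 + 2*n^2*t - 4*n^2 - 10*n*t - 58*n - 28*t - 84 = 2*n^3 + n^2*(2*t - 16) + n*(-12*t - 8) - 32*t + 64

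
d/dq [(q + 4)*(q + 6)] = 2*q + 10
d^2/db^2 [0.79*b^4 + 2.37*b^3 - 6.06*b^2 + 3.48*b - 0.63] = 9.48*b^2 + 14.22*b - 12.12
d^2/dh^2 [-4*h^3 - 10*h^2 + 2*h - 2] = -24*h - 20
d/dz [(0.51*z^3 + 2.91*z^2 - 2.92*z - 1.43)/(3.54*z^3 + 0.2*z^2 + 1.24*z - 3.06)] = (-8.88178419700125e-16*z^5 - 10.1994*z^4 + 21.9384*z^3 + 14.6972*z^2 - 17.2372*z + 10.7084)/(12.5316*z^6 + 1.416*z^5 + 8.8192*z^4 - 21.1688*z^3 + 0.3136*z^2 - 7.5888*z + 9.3636)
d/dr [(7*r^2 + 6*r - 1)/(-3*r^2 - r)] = (11*r^2 - 6*r - 1)/(r^2*(9*r^2 + 6*r + 1))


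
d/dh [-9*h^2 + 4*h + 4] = 4 - 18*h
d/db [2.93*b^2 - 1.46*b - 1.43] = 5.86*b - 1.46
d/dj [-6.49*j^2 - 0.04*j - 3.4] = -12.98*j - 0.04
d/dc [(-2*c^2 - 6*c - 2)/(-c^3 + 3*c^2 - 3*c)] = 2*(-c^4 - 6*c^3 + 9*c^2 + 6*c - 3)/(c^2*(c^4 - 6*c^3 + 15*c^2 - 18*c + 9))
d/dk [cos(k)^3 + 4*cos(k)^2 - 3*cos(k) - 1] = 3*sin(k)^3 - 8*sin(k)*cos(k)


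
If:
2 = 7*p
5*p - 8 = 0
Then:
No Solution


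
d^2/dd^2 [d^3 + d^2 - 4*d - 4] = 6*d + 2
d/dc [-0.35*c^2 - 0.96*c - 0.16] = -0.7*c - 0.96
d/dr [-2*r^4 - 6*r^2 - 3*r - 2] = -8*r^3 - 12*r - 3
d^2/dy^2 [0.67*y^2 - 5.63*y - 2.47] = 1.34000000000000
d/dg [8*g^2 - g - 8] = 16*g - 1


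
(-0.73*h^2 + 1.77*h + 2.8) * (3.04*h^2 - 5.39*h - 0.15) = -2.2192*h^4 + 9.3155*h^3 - 0.918800000000002*h^2 - 15.3575*h - 0.42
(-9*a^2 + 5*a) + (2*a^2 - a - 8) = -7*a^2 + 4*a - 8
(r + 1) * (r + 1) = r^2 + 2*r + 1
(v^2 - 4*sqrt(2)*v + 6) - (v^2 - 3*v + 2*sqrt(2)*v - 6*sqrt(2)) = -6*sqrt(2)*v + 3*v + 6 + 6*sqrt(2)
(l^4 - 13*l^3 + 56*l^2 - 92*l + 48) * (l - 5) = l^5 - 18*l^4 + 121*l^3 - 372*l^2 + 508*l - 240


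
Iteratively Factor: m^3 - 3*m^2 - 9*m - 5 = (m + 1)*(m^2 - 4*m - 5) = (m - 5)*(m + 1)*(m + 1)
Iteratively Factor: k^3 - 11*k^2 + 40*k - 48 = (k - 3)*(k^2 - 8*k + 16) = (k - 4)*(k - 3)*(k - 4)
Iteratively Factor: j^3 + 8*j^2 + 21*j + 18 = (j + 3)*(j^2 + 5*j + 6) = (j + 3)^2*(j + 2)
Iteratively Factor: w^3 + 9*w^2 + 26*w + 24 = (w + 4)*(w^2 + 5*w + 6) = (w + 3)*(w + 4)*(w + 2)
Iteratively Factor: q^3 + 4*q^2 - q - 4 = (q + 1)*(q^2 + 3*q - 4) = (q + 1)*(q + 4)*(q - 1)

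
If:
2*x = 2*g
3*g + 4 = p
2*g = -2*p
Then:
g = -1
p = 1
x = -1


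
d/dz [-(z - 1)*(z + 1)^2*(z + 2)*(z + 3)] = -5*z^4 - 24*z^3 - 30*z^2 + 11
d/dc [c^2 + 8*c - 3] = 2*c + 8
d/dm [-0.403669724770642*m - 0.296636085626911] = -0.403669724770642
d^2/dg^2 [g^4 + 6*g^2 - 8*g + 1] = 12*g^2 + 12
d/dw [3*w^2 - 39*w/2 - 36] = 6*w - 39/2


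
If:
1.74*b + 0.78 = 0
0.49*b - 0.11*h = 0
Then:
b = -0.45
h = -2.00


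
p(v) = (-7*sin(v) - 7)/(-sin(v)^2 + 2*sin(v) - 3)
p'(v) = (2*sin(v)*cos(v) - 2*cos(v))*(-7*sin(v) - 7)/(-sin(v)^2 + 2*sin(v) - 3)^2 - 7*cos(v)/(-sin(v)^2 + 2*sin(v) - 3) = 7*(-2*sin(v) + cos(v)^2 + 4)*cos(v)/(sin(v)^2 - 2*sin(v) + 3)^2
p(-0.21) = 1.60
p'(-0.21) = 3.07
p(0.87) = 6.01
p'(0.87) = 3.08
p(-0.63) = 0.64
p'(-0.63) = 1.61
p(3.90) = 0.45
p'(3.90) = -1.28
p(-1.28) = 0.05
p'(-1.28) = 0.35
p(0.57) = 4.87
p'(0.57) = 4.37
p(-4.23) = 6.56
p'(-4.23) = -1.96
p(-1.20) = 0.08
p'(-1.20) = 0.46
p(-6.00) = 3.56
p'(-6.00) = 4.62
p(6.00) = 1.39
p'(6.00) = 2.78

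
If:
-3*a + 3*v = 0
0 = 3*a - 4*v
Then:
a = 0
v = 0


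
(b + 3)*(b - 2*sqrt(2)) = b^2 - 2*sqrt(2)*b + 3*b - 6*sqrt(2)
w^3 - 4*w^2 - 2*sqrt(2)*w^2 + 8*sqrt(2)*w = w*(w - 4)*(w - 2*sqrt(2))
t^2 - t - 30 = (t - 6)*(t + 5)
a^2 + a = a*(a + 1)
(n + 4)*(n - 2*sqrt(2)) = n^2 - 2*sqrt(2)*n + 4*n - 8*sqrt(2)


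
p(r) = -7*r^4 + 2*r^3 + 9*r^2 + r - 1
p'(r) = -28*r^3 + 6*r^2 + 18*r + 1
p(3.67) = -1047.13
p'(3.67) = -1236.19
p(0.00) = -1.00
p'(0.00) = 1.00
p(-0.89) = -0.56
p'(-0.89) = 9.47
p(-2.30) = -175.91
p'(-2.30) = 332.02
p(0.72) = 3.25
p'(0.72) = 6.62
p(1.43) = -4.59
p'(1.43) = -42.87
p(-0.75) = 0.25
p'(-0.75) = 2.69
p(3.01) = -436.51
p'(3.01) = -654.04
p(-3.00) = -544.00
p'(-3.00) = 757.00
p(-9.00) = -46666.00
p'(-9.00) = 20737.00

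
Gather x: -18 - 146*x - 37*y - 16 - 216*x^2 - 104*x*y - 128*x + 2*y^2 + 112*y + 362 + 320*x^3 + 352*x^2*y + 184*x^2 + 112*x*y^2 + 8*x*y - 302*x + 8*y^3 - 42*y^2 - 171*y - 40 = 320*x^3 + x^2*(352*y - 32) + x*(112*y^2 - 96*y - 576) + 8*y^3 - 40*y^2 - 96*y + 288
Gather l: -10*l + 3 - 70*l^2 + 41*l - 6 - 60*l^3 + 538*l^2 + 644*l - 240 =-60*l^3 + 468*l^2 + 675*l - 243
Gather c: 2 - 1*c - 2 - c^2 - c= -c^2 - 2*c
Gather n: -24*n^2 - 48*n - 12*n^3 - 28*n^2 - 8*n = -12*n^3 - 52*n^2 - 56*n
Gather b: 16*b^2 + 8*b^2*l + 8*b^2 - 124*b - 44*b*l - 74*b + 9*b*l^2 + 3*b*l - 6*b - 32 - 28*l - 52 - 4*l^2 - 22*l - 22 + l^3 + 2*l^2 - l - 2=b^2*(8*l + 24) + b*(9*l^2 - 41*l - 204) + l^3 - 2*l^2 - 51*l - 108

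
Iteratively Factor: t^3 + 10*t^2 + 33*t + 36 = (t + 4)*(t^2 + 6*t + 9) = (t + 3)*(t + 4)*(t + 3)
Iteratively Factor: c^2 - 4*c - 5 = (c + 1)*(c - 5)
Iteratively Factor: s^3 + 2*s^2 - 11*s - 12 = (s + 4)*(s^2 - 2*s - 3) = (s + 1)*(s + 4)*(s - 3)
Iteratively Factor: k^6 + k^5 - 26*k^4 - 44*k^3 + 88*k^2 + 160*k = (k + 2)*(k^5 - k^4 - 24*k^3 + 4*k^2 + 80*k) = (k - 5)*(k + 2)*(k^4 + 4*k^3 - 4*k^2 - 16*k) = k*(k - 5)*(k + 2)*(k^3 + 4*k^2 - 4*k - 16) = k*(k - 5)*(k + 2)*(k + 4)*(k^2 - 4) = k*(k - 5)*(k - 2)*(k + 2)*(k + 4)*(k + 2)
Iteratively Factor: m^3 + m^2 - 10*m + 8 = (m - 1)*(m^2 + 2*m - 8) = (m - 1)*(m + 4)*(m - 2)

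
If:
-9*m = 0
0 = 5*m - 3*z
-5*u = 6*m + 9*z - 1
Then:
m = 0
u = 1/5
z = 0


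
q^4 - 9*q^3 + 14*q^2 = q^2*(q - 7)*(q - 2)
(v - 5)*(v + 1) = v^2 - 4*v - 5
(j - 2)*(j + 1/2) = j^2 - 3*j/2 - 1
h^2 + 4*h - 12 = (h - 2)*(h + 6)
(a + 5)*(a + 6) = a^2 + 11*a + 30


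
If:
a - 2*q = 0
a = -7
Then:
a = -7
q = -7/2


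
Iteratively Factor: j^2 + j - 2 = (j - 1)*(j + 2)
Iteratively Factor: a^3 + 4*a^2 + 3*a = (a)*(a^2 + 4*a + 3) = a*(a + 1)*(a + 3)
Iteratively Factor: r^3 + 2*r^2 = (r + 2)*(r^2) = r*(r + 2)*(r)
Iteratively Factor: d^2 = (d)*(d)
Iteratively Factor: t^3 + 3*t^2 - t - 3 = (t - 1)*(t^2 + 4*t + 3) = (t - 1)*(t + 3)*(t + 1)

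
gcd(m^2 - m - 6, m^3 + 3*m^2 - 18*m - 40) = m + 2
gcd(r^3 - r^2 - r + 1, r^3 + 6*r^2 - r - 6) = r^2 - 1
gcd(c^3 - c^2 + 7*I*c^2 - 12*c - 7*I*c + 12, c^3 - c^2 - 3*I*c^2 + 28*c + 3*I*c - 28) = c^2 + c*(-1 + 4*I) - 4*I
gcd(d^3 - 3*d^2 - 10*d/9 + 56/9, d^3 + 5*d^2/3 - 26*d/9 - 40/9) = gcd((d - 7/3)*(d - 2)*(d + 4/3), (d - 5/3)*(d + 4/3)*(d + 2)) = d + 4/3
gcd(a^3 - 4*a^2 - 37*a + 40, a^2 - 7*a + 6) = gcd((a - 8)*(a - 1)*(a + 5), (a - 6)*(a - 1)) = a - 1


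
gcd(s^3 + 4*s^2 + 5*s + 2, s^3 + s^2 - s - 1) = s^2 + 2*s + 1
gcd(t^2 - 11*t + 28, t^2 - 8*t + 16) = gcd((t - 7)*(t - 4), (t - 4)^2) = t - 4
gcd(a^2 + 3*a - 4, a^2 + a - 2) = a - 1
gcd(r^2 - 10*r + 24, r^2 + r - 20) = r - 4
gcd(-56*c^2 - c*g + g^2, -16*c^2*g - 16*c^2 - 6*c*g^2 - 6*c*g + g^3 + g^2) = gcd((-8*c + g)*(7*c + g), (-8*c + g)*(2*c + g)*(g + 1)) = 8*c - g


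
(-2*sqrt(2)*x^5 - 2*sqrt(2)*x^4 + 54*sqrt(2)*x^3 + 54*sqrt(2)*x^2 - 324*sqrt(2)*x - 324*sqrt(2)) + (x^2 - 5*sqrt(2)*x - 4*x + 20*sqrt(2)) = -2*sqrt(2)*x^5 - 2*sqrt(2)*x^4 + 54*sqrt(2)*x^3 + x^2 + 54*sqrt(2)*x^2 - 329*sqrt(2)*x - 4*x - 304*sqrt(2)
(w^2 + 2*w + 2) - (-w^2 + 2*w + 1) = 2*w^2 + 1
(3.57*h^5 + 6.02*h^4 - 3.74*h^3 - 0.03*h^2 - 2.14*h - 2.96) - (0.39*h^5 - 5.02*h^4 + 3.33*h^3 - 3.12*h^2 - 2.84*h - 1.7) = 3.18*h^5 + 11.04*h^4 - 7.07*h^3 + 3.09*h^2 + 0.7*h - 1.26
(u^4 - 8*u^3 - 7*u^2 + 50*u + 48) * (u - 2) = u^5 - 10*u^4 + 9*u^3 + 64*u^2 - 52*u - 96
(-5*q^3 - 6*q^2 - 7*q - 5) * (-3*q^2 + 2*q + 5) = 15*q^5 + 8*q^4 - 16*q^3 - 29*q^2 - 45*q - 25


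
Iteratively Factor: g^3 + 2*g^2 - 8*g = (g - 2)*(g^2 + 4*g) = g*(g - 2)*(g + 4)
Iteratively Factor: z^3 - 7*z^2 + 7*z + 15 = (z - 5)*(z^2 - 2*z - 3) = (z - 5)*(z - 3)*(z + 1)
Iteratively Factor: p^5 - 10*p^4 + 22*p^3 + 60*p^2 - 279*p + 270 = (p + 3)*(p^4 - 13*p^3 + 61*p^2 - 123*p + 90) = (p - 3)*(p + 3)*(p^3 - 10*p^2 + 31*p - 30) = (p - 3)^2*(p + 3)*(p^2 - 7*p + 10) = (p - 3)^2*(p - 2)*(p + 3)*(p - 5)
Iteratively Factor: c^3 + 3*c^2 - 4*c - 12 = (c + 3)*(c^2 - 4) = (c - 2)*(c + 3)*(c + 2)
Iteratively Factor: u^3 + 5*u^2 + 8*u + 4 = (u + 2)*(u^2 + 3*u + 2) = (u + 1)*(u + 2)*(u + 2)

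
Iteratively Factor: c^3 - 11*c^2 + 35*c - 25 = (c - 5)*(c^2 - 6*c + 5) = (c - 5)^2*(c - 1)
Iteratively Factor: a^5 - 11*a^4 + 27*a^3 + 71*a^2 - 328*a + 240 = (a - 4)*(a^4 - 7*a^3 - a^2 + 67*a - 60) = (a - 4)*(a - 1)*(a^3 - 6*a^2 - 7*a + 60) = (a - 5)*(a - 4)*(a - 1)*(a^2 - a - 12) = (a - 5)*(a - 4)^2*(a - 1)*(a + 3)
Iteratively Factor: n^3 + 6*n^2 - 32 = (n + 4)*(n^2 + 2*n - 8) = (n - 2)*(n + 4)*(n + 4)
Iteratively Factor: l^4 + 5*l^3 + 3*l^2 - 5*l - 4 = (l + 4)*(l^3 + l^2 - l - 1) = (l + 1)*(l + 4)*(l^2 - 1) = (l + 1)^2*(l + 4)*(l - 1)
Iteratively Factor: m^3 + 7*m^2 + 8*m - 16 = (m + 4)*(m^2 + 3*m - 4) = (m + 4)^2*(m - 1)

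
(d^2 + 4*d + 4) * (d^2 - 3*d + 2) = d^4 + d^3 - 6*d^2 - 4*d + 8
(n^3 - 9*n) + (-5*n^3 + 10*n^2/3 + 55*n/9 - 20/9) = -4*n^3 + 10*n^2/3 - 26*n/9 - 20/9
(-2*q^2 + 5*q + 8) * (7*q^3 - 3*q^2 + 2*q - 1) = -14*q^5 + 41*q^4 + 37*q^3 - 12*q^2 + 11*q - 8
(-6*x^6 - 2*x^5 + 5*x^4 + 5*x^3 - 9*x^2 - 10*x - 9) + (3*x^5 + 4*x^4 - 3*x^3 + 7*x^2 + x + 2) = -6*x^6 + x^5 + 9*x^4 + 2*x^3 - 2*x^2 - 9*x - 7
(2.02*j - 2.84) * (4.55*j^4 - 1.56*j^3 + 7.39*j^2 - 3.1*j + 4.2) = 9.191*j^5 - 16.0732*j^4 + 19.3582*j^3 - 27.2496*j^2 + 17.288*j - 11.928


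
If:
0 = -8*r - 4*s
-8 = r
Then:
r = -8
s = 16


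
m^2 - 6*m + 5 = (m - 5)*(m - 1)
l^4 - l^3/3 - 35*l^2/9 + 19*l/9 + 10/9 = (l - 5/3)*(l - 1)*(l + 1/3)*(l + 2)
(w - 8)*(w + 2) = w^2 - 6*w - 16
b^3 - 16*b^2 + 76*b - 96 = (b - 8)*(b - 6)*(b - 2)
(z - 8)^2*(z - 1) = z^3 - 17*z^2 + 80*z - 64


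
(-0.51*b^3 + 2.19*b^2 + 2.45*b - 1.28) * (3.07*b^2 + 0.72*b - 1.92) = -1.5657*b^5 + 6.3561*b^4 + 10.0775*b^3 - 6.3704*b^2 - 5.6256*b + 2.4576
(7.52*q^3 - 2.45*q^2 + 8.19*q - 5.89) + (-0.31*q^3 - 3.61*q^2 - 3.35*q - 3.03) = 7.21*q^3 - 6.06*q^2 + 4.84*q - 8.92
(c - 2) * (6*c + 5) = 6*c^2 - 7*c - 10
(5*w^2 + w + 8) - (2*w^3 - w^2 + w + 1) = -2*w^3 + 6*w^2 + 7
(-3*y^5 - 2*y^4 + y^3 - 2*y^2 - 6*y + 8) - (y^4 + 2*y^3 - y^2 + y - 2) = -3*y^5 - 3*y^4 - y^3 - y^2 - 7*y + 10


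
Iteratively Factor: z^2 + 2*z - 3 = (z - 1)*(z + 3)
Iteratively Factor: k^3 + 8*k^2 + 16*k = (k)*(k^2 + 8*k + 16) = k*(k + 4)*(k + 4)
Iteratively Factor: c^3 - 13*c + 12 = (c + 4)*(c^2 - 4*c + 3) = (c - 3)*(c + 4)*(c - 1)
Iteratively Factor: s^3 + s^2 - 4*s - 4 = (s - 2)*(s^2 + 3*s + 2) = (s - 2)*(s + 2)*(s + 1)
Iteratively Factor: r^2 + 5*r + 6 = (r + 2)*(r + 3)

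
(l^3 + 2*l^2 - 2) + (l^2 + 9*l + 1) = l^3 + 3*l^2 + 9*l - 1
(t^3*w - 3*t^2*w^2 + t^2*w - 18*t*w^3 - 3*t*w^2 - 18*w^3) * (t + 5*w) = t^4*w + 2*t^3*w^2 + t^3*w - 33*t^2*w^3 + 2*t^2*w^2 - 90*t*w^4 - 33*t*w^3 - 90*w^4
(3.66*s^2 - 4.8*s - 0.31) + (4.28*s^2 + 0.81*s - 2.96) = 7.94*s^2 - 3.99*s - 3.27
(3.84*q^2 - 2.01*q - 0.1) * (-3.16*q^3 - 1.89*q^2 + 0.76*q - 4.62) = -12.1344*q^5 - 0.906*q^4 + 7.0333*q^3 - 19.0794*q^2 + 9.2102*q + 0.462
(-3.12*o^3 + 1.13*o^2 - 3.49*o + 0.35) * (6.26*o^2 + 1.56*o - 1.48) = -19.5312*o^5 + 2.2066*o^4 - 15.467*o^3 - 4.9258*o^2 + 5.7112*o - 0.518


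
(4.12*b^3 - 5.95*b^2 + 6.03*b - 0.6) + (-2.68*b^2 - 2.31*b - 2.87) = 4.12*b^3 - 8.63*b^2 + 3.72*b - 3.47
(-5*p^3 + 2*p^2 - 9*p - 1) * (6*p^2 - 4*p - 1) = -30*p^5 + 32*p^4 - 57*p^3 + 28*p^2 + 13*p + 1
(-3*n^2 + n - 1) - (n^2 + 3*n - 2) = -4*n^2 - 2*n + 1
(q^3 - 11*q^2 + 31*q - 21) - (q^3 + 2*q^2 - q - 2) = -13*q^2 + 32*q - 19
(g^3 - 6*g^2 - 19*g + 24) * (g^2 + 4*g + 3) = g^5 - 2*g^4 - 40*g^3 - 70*g^2 + 39*g + 72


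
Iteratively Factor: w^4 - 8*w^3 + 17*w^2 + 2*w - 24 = (w - 2)*(w^3 - 6*w^2 + 5*w + 12) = (w - 3)*(w - 2)*(w^2 - 3*w - 4) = (w - 4)*(w - 3)*(w - 2)*(w + 1)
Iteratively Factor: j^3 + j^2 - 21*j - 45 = (j + 3)*(j^2 - 2*j - 15) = (j - 5)*(j + 3)*(j + 3)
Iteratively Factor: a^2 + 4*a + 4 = (a + 2)*(a + 2)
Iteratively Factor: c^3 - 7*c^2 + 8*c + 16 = (c + 1)*(c^2 - 8*c + 16) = (c - 4)*(c + 1)*(c - 4)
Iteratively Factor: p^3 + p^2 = (p)*(p^2 + p) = p^2*(p + 1)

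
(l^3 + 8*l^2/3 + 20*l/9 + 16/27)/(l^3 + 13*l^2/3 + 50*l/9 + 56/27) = (3*l + 2)/(3*l + 7)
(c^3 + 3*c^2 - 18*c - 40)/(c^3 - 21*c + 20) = (c + 2)/(c - 1)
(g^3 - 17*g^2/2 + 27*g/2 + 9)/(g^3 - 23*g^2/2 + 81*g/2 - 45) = (2*g + 1)/(2*g - 5)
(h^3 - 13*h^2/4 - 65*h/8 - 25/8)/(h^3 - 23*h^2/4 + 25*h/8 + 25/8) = (4*h + 5)/(4*h - 5)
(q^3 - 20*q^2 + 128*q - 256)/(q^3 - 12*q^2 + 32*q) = (q - 8)/q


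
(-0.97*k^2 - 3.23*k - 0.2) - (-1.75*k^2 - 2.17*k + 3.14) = 0.78*k^2 - 1.06*k - 3.34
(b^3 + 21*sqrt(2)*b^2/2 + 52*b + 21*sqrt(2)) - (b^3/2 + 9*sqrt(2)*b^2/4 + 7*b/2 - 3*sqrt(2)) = b^3/2 + 33*sqrt(2)*b^2/4 + 97*b/2 + 24*sqrt(2)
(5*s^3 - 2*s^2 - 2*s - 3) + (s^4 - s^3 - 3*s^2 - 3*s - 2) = s^4 + 4*s^3 - 5*s^2 - 5*s - 5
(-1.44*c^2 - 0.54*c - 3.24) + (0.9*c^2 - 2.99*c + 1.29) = -0.54*c^2 - 3.53*c - 1.95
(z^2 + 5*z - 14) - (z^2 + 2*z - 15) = 3*z + 1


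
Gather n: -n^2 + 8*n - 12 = -n^2 + 8*n - 12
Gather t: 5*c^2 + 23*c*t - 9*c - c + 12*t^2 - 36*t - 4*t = 5*c^2 - 10*c + 12*t^2 + t*(23*c - 40)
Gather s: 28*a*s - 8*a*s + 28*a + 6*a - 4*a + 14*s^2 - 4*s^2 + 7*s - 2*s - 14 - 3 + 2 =30*a + 10*s^2 + s*(20*a + 5) - 15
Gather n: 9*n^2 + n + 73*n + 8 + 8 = 9*n^2 + 74*n + 16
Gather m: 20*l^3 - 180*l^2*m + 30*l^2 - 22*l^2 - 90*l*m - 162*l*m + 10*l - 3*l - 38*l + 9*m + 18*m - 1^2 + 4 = 20*l^3 + 8*l^2 - 31*l + m*(-180*l^2 - 252*l + 27) + 3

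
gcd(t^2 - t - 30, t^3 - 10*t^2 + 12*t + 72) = t - 6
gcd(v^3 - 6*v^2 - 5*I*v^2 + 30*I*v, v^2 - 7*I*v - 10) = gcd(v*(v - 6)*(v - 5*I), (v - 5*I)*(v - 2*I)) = v - 5*I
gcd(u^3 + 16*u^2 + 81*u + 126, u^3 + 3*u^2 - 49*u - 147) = u^2 + 10*u + 21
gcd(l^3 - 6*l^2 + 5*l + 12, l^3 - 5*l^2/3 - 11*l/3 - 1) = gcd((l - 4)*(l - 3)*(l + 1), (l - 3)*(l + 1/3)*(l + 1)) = l^2 - 2*l - 3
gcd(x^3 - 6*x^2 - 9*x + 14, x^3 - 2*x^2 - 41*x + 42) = x^2 - 8*x + 7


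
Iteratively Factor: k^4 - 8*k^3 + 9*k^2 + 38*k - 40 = (k + 2)*(k^3 - 10*k^2 + 29*k - 20) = (k - 1)*(k + 2)*(k^2 - 9*k + 20) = (k - 4)*(k - 1)*(k + 2)*(k - 5)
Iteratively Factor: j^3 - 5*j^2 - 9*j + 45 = (j + 3)*(j^2 - 8*j + 15) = (j - 5)*(j + 3)*(j - 3)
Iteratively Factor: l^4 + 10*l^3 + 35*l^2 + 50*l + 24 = (l + 1)*(l^3 + 9*l^2 + 26*l + 24) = (l + 1)*(l + 4)*(l^2 + 5*l + 6) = (l + 1)*(l + 3)*(l + 4)*(l + 2)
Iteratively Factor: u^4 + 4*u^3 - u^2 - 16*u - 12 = (u + 1)*(u^3 + 3*u^2 - 4*u - 12) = (u + 1)*(u + 3)*(u^2 - 4) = (u + 1)*(u + 2)*(u + 3)*(u - 2)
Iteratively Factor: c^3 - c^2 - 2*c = (c + 1)*(c^2 - 2*c) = c*(c + 1)*(c - 2)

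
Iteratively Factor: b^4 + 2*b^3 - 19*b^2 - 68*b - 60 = (b + 2)*(b^3 - 19*b - 30) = (b - 5)*(b + 2)*(b^2 + 5*b + 6) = (b - 5)*(b + 2)*(b + 3)*(b + 2)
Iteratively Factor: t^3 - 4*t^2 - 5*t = (t)*(t^2 - 4*t - 5) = t*(t - 5)*(t + 1)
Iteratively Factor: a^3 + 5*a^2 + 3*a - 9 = (a + 3)*(a^2 + 2*a - 3) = (a - 1)*(a + 3)*(a + 3)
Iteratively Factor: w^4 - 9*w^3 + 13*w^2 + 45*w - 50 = (w - 5)*(w^3 - 4*w^2 - 7*w + 10) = (w - 5)^2*(w^2 + w - 2) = (w - 5)^2*(w + 2)*(w - 1)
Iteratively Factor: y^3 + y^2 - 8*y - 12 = (y + 2)*(y^2 - y - 6) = (y + 2)^2*(y - 3)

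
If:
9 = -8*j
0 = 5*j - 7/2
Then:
No Solution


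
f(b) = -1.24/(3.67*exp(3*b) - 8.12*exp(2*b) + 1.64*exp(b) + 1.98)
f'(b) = -1.24*(-11.01*exp(3*b) + 16.24*exp(2*b) - 1.64*exp(b))/(3.67*exp(3*b) - 8.12*exp(2*b) + 1.64*exp(b) + 1.98)^2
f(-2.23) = -0.60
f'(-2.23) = 0.00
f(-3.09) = -0.61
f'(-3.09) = 0.01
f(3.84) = -0.00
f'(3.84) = 0.00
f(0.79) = -0.23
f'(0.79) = 1.79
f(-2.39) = -0.60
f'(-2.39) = 0.01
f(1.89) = -0.00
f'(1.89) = 0.01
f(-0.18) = 7.02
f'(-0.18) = -140.92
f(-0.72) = -0.97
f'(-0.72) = -1.35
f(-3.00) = -0.61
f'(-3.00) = 0.01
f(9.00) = 0.00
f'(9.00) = 0.00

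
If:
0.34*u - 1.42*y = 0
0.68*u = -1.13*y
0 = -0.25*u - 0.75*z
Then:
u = 0.00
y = 0.00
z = 0.00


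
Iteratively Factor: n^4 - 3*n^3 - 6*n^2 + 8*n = (n)*(n^3 - 3*n^2 - 6*n + 8) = n*(n + 2)*(n^2 - 5*n + 4) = n*(n - 1)*(n + 2)*(n - 4)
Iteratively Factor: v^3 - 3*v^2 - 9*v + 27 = (v - 3)*(v^2 - 9) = (v - 3)^2*(v + 3)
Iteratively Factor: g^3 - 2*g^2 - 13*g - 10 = (g + 2)*(g^2 - 4*g - 5) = (g - 5)*(g + 2)*(g + 1)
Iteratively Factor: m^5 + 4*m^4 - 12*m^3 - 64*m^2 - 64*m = (m - 4)*(m^4 + 8*m^3 + 20*m^2 + 16*m) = m*(m - 4)*(m^3 + 8*m^2 + 20*m + 16) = m*(m - 4)*(m + 4)*(m^2 + 4*m + 4) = m*(m - 4)*(m + 2)*(m + 4)*(m + 2)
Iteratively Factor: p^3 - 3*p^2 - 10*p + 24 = (p - 4)*(p^2 + p - 6) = (p - 4)*(p + 3)*(p - 2)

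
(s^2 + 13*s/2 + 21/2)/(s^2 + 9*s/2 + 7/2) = (s + 3)/(s + 1)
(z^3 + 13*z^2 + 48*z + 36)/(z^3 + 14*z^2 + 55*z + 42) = (z + 6)/(z + 7)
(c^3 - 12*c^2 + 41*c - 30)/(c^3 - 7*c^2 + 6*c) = (c - 5)/c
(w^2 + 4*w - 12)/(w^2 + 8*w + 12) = (w - 2)/(w + 2)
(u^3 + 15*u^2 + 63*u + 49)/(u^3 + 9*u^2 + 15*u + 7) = (u + 7)/(u + 1)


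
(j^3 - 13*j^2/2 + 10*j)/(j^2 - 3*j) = (j^2 - 13*j/2 + 10)/(j - 3)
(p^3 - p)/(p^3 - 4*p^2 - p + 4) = p/(p - 4)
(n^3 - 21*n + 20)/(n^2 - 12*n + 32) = (n^2 + 4*n - 5)/(n - 8)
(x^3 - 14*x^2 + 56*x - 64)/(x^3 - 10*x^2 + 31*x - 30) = (x^2 - 12*x + 32)/(x^2 - 8*x + 15)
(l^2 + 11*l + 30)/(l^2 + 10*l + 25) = (l + 6)/(l + 5)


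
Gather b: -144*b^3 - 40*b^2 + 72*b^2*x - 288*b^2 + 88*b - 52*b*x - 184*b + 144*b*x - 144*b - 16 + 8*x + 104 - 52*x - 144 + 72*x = -144*b^3 + b^2*(72*x - 328) + b*(92*x - 240) + 28*x - 56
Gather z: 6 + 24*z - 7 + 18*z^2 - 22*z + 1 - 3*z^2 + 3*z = 15*z^2 + 5*z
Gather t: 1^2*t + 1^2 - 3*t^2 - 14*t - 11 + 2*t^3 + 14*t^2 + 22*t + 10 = 2*t^3 + 11*t^2 + 9*t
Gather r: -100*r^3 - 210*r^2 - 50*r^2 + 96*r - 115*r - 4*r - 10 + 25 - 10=-100*r^3 - 260*r^2 - 23*r + 5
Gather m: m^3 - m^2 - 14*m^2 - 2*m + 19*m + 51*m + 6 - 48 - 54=m^3 - 15*m^2 + 68*m - 96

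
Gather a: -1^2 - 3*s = -3*s - 1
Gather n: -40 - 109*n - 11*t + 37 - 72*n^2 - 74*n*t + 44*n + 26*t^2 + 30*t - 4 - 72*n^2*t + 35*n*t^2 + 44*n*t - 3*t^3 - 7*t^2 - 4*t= n^2*(-72*t - 72) + n*(35*t^2 - 30*t - 65) - 3*t^3 + 19*t^2 + 15*t - 7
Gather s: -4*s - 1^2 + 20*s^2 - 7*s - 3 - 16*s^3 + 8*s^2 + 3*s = -16*s^3 + 28*s^2 - 8*s - 4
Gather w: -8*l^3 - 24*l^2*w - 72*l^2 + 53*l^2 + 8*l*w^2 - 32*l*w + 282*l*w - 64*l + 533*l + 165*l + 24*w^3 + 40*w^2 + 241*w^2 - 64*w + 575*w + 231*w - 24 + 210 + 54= -8*l^3 - 19*l^2 + 634*l + 24*w^3 + w^2*(8*l + 281) + w*(-24*l^2 + 250*l + 742) + 240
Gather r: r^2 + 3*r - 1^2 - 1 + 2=r^2 + 3*r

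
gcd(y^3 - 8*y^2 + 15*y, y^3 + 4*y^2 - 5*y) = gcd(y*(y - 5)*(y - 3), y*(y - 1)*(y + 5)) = y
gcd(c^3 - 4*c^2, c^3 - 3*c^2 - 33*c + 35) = 1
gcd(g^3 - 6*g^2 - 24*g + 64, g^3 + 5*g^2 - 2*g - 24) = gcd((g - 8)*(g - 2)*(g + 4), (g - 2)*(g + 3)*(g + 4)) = g^2 + 2*g - 8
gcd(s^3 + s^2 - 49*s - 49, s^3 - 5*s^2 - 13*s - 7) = s^2 - 6*s - 7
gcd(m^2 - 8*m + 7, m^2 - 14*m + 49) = m - 7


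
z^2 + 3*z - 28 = (z - 4)*(z + 7)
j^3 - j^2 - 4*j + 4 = (j - 2)*(j - 1)*(j + 2)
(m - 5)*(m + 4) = m^2 - m - 20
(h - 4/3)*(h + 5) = h^2 + 11*h/3 - 20/3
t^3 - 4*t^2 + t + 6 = (t - 3)*(t - 2)*(t + 1)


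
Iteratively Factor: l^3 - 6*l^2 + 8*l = (l - 2)*(l^2 - 4*l) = l*(l - 2)*(l - 4)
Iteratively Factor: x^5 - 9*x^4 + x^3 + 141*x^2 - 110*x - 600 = (x - 4)*(x^4 - 5*x^3 - 19*x^2 + 65*x + 150) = (x - 4)*(x + 2)*(x^3 - 7*x^2 - 5*x + 75) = (x - 5)*(x - 4)*(x + 2)*(x^2 - 2*x - 15) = (x - 5)*(x - 4)*(x + 2)*(x + 3)*(x - 5)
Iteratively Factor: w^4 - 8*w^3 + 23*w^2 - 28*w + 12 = (w - 2)*(w^3 - 6*w^2 + 11*w - 6) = (w - 2)*(w - 1)*(w^2 - 5*w + 6) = (w - 3)*(w - 2)*(w - 1)*(w - 2)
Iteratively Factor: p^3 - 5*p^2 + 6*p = (p)*(p^2 - 5*p + 6) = p*(p - 3)*(p - 2)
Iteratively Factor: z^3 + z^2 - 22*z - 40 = (z + 2)*(z^2 - z - 20) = (z - 5)*(z + 2)*(z + 4)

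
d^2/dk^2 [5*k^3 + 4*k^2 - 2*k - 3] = 30*k + 8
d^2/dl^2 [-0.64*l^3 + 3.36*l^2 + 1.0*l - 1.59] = 6.72 - 3.84*l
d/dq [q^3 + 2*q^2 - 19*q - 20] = 3*q^2 + 4*q - 19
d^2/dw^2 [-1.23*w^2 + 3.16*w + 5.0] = -2.46000000000000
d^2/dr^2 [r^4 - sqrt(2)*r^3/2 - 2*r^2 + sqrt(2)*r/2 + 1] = 12*r^2 - 3*sqrt(2)*r - 4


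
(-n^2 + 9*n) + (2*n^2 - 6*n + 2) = n^2 + 3*n + 2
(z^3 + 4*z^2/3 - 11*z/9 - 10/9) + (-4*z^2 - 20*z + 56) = z^3 - 8*z^2/3 - 191*z/9 + 494/9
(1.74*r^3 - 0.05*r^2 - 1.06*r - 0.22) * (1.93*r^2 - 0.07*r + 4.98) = 3.3582*r^5 - 0.2183*r^4 + 6.6229*r^3 - 0.5994*r^2 - 5.2634*r - 1.0956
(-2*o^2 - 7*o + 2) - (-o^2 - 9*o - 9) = -o^2 + 2*o + 11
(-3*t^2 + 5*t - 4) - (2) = -3*t^2 + 5*t - 6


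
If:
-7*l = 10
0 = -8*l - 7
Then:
No Solution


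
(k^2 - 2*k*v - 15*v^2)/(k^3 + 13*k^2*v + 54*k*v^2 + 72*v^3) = (k - 5*v)/(k^2 + 10*k*v + 24*v^2)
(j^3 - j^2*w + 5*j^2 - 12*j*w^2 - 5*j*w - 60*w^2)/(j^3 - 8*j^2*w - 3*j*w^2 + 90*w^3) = (j^2 - 4*j*w + 5*j - 20*w)/(j^2 - 11*j*w + 30*w^2)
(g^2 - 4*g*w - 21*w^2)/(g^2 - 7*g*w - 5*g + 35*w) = (g + 3*w)/(g - 5)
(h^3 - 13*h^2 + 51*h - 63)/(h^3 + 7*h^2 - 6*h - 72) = (h^2 - 10*h + 21)/(h^2 + 10*h + 24)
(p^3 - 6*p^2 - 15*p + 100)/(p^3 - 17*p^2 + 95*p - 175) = (p + 4)/(p - 7)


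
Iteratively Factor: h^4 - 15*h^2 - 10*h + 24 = (h + 3)*(h^3 - 3*h^2 - 6*h + 8) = (h - 4)*(h + 3)*(h^2 + h - 2) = (h - 4)*(h + 2)*(h + 3)*(h - 1)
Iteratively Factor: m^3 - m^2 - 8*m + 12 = (m + 3)*(m^2 - 4*m + 4) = (m - 2)*(m + 3)*(m - 2)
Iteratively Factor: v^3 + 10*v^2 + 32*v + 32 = (v + 2)*(v^2 + 8*v + 16) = (v + 2)*(v + 4)*(v + 4)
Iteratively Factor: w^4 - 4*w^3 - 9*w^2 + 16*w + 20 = (w + 1)*(w^3 - 5*w^2 - 4*w + 20) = (w - 2)*(w + 1)*(w^2 - 3*w - 10) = (w - 2)*(w + 1)*(w + 2)*(w - 5)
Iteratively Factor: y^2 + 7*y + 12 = (y + 3)*(y + 4)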